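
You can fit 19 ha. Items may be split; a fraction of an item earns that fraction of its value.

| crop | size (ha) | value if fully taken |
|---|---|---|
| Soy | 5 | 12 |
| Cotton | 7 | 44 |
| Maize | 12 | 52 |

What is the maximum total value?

Best value per unit of size first: Cotton 44/7≈6.29, Maize 52/12≈4.33, Soy 12/5≈2.4.
All 7 ha of Cotton fit (value 44) → 12 remain.
All 12 ha of Maize fit (value 52) → 0 remain.
Total value = 96.

96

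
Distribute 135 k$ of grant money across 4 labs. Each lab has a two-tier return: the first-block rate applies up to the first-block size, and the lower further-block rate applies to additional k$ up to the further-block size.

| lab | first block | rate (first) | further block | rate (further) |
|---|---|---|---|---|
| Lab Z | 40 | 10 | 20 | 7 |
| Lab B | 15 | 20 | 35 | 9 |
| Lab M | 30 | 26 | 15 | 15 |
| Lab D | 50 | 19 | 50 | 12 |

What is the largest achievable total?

2555

Treat each block as its own option and order by rate: Lab M/first 26 > Lab B/first 20 > Lab D/first 19 > Lab M/second 15 > Lab D/second 12 > Lab Z/first 10 > Lab B/second 9 > Lab Z/second 7.
Fill Lab M first block (30 at 26) → 105 left.
Fill Lab B first block (15 at 20) → 90 left.
Fill Lab D first block (50 at 19) → 40 left.
Fill Lab M second block (15 at 15) → 25 left.
Lab D second at 12: only 25 left, fill 25.
Total = 26×30 + 20×15 + 19×50 + 15×15 + 12×25 = 2555.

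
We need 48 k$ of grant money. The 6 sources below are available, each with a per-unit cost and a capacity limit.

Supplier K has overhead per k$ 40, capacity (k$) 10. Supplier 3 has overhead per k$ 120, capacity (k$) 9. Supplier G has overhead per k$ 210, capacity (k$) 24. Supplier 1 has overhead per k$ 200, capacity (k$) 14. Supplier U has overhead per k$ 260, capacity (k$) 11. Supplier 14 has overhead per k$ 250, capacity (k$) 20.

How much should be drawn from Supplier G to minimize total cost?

15

Cheapest first:
Take 10 from Supplier K at 40 ; need 38 more.
Take 9 from Supplier 3 at 120 ; need 29 more.
Supplier 1 (200): use full 14 ; 15 k$ to go.
Supplier G (210): take the remaining 15 ; done.
Supplier 14, Supplier U: unused.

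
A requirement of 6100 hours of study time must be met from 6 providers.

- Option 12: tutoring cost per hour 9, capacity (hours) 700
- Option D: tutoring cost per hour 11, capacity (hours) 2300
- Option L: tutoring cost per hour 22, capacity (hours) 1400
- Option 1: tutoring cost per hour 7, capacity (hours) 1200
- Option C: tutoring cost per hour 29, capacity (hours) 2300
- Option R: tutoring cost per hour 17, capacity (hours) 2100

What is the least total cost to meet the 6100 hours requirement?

72300

Use providers in increasing cost order.
Take 1200 from Option 1 at 7 → need 4900 more.
Option 12 (9): use full 700 → 4200 hours to go.
Option D (11): use full 2300 → 1900 hours to go.
Option R (17): take the remaining 1900 → done.
Option L, Option C: unused.
Cost = 1200×7 + 700×9 + 2300×11 + 1900×17 = 72300.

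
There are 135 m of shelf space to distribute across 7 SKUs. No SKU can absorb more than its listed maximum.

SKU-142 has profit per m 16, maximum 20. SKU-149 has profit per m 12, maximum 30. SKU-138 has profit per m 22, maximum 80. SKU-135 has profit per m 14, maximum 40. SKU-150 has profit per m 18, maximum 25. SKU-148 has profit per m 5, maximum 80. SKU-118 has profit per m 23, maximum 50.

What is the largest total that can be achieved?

Highest profit per m first: SKU-118 23 > SKU-138 22 > SKU-150 18 > SKU-142 16 > SKU-135 14 > SKU-149 12 > SKU-148 5.
SKU-118: +50 to 50 (cap) ; 85 left.
SKU-138 takes 80 to reach its cap of 80 ; 5 left.
SKU-150: +5 (room for 25) → 5. Pool exhausted.
Total = 22×80 + 18×5 + 23×50 = 3000.

3000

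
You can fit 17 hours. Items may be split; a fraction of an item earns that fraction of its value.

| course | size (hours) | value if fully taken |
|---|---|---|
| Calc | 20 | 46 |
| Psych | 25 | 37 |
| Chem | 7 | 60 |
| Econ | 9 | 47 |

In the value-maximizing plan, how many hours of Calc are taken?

1

Sort by value density: Chem 60/7≈8.57, Econ 47/9≈5.22, Calc 46/20≈2.3, Psych 37/25≈1.48.
All 7 hours of Chem fit (value 60) — 10 remain.
Take all of Econ (9 hours, value 47) — 1 hours left.
Fill the last 1 hours with part of Calc: 1/20 of it earns 2.3.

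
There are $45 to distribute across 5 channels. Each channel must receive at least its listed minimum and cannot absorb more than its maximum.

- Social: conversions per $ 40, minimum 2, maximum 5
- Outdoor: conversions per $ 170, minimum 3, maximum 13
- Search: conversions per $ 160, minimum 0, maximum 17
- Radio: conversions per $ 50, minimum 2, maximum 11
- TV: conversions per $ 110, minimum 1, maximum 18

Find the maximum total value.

Meeting every minimum uses 2+3+0+2+1 = 8 $, leaving 37.
Highest conversions per $ first: Outdoor 170 > Search 160 > TV 110 > Radio 50 > Social 40.
Outdoor: +10 to 13 (cap) ; 27 left.
Give Search 17 more to hit its cap of 17 ; 10 left.
TV has room for 17 more but only 10 remain, so it gets 11.
Total = 40×2 + 170×13 + 160×17 + 50×2 + 110×11 = 6320.

6320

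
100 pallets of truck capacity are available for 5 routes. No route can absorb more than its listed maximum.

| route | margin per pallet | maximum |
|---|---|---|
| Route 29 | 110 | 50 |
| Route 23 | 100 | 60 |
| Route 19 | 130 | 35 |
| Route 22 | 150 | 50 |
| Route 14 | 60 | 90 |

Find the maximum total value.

13700

Highest margin per pallet first: Route 22 150 > Route 19 130 > Route 29 110 > Route 23 100 > Route 14 60.
Route 22: +50 to 50 (cap) — 50 left.
Route 19 takes 35 to reach its cap of 35 — 15 left.
Route 29 has room for 50 but only 15 remain, so it gets 15.
Total = 110×15 + 130×35 + 150×50 = 13700.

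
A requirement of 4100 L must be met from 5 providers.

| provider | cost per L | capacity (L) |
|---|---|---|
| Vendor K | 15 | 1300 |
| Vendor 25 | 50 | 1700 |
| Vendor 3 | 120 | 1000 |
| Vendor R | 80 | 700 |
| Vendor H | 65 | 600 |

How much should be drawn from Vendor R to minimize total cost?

Cheapest first:
Vendor K at 15: take all 1300 L ; 2800 still needed.
Take 1700 from Vendor 25 at 50 ; need 1100 more.
Vendor H at 65: take all 600 L ; 500 still needed.
Vendor R at 80: take 500 of its 700 ; requirement met.
Vendor 3: unused.

500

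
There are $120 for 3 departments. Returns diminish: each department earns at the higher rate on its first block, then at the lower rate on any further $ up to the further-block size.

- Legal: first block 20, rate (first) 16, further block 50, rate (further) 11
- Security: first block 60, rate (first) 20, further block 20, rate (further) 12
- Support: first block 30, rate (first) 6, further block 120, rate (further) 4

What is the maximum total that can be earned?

Rank every tier by rate: Security/T1 20 > Legal/T1 16 > Security/T2 12 > Legal/T2 11 > Support/T1 6 > Support/T2 4.
Security/T1 (20): +60 → 60 left.
Fill Legal T1 block (20 at 16) → 40 left.
Security/T2 (12): +20 → 20 left.
20 remain; put them into Legal T2 at 11.
Total = 20×60 + 16×20 + 12×20 + 11×20 = 1980.

1980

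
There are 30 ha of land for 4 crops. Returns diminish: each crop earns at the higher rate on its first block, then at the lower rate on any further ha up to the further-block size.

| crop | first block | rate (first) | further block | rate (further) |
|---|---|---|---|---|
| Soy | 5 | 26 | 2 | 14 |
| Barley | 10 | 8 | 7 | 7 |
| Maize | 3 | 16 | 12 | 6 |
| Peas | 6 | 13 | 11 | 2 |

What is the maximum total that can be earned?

392

Treat each block as its own option and order by rate: Soy/tier1 26 > Maize/tier1 16 > Soy/tier2 14 > Peas/tier1 13 > Barley/tier1 8 > Barley/tier2 7 > Maize/tier2 6 > Peas/tier2 2.
Fill Soy tier1 block (5 at 26) — 25 left.
Maize tier1 at 16: fill all 3 — 22 left.
Soy/tier2 (14): +2 — 20 left.
Peas tier1 at 13: fill all 6 — 14 left.
Barley/tier1 (8): +10 — 4 left.
Barley/tier2: +4 of 7 at 7; pool empty.
Total = 26×5 + 16×3 + 14×2 + 13×6 + 8×10 + 7×4 = 392.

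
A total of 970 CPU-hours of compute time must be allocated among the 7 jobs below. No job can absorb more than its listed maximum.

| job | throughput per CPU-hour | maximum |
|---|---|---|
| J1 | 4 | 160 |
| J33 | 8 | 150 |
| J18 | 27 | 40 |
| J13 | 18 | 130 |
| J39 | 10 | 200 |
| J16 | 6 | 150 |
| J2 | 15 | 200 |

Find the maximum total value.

Rank by throughput per CPU-hour: J18 27 > J13 18 > J2 15 > J39 10 > J33 8 > J16 6 > J1 4.
J18 takes 40 to reach its cap of 40 → 930 left.
J13: +130 to 130 (cap) → 800 left.
J2: +200 to 200 (cap) → 600 left.
J39: +200 to 200 (cap) → 400 left.
J33: +150 to 150 (cap) → 250 left.
Give J16 150 to hit its cap of 150 → 100 left.
J1: +100 (room for 160) → 100. Pool exhausted.
Total = 4×100 + 8×150 + 27×40 + 18×130 + 10×200 + 6×150 + 15×200 = 10920.

10920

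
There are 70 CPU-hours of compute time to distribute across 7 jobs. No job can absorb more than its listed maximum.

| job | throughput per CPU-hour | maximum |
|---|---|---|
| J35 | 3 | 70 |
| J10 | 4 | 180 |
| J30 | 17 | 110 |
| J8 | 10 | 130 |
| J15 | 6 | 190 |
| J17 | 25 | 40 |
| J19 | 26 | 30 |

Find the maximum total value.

Order the jobs by throughput per CPU-hour: J19 26 > J17 25 > J30 17 > J8 10 > J15 6 > J10 4 > J35 3.
J19: +30 to 30 (cap) ; 40 left.
J17: +40 to 40 (cap) ; 0 left.
Total = 25×40 + 26×30 = 1780.

1780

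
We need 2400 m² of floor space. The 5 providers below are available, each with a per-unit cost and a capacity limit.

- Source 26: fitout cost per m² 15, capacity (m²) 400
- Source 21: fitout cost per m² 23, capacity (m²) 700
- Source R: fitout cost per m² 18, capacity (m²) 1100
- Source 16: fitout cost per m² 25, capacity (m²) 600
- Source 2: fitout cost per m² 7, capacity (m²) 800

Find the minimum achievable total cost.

33700

Cheapest first:
Source 2 at 7: take all 800 m² → 1600 still needed.
Source 26 at 15: take all 400 m² → 1200 still needed.
Source R (18): use full 1100 → 100 m² to go.
Source 21 (23): take the remaining 100 → done.
Source 16: unused.
Cost = 800×7 + 400×15 + 1100×18 + 100×23 = 33700.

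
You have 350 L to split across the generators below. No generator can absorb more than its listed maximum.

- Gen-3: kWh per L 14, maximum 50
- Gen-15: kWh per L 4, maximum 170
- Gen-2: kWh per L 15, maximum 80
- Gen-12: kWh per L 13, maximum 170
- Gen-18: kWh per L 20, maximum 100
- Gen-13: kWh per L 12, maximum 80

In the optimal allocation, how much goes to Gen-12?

120

Highest kWh per L first: Gen-18 20 > Gen-2 15 > Gen-3 14 > Gen-12 13 > Gen-13 12 > Gen-15 4.
Gen-18 takes 100 to reach its cap of 100 ; 250 left.
Gen-2 takes 80 to reach its cap of 80 ; 170 left.
Gen-3: +50 to 50 (cap) ; 120 left.
Gen-12: +120 (room for 170) → 120. Pool exhausted.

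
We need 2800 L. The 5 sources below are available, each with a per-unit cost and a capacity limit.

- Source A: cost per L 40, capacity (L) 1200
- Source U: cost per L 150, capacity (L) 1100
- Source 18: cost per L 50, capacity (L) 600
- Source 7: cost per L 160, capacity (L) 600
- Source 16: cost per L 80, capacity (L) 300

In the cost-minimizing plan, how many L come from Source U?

700

Cheapest first:
Source A at 40: take all 1200 L — 1600 still needed.
Take 600 from Source 18 at 50 — need 1000 more.
Source 16 at 80: take all 300 L — 700 still needed.
Take 700 from Source U at 150 to finish.
Source 7: unused.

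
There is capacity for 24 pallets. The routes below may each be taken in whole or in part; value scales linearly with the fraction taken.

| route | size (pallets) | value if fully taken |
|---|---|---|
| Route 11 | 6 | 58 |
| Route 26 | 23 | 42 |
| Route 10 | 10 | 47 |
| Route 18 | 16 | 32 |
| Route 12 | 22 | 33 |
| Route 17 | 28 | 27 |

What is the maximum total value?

121

Rank by value-to-size ratio: Route 11 58/6≈9.67, Route 10 47/10≈4.7, Route 18 32/16≈2, Route 26 42/23≈1.83, Route 12 33/22≈1.5, Route 17 27/28≈0.964.
All 6 pallets of Route 11 fit (value 58) ; 18 remain.
All 10 pallets of Route 10 fit (value 47) ; 8 remain.
Fill the last 8 pallets with part of Route 18: 8/16 of it earns 16.
Total value = 121.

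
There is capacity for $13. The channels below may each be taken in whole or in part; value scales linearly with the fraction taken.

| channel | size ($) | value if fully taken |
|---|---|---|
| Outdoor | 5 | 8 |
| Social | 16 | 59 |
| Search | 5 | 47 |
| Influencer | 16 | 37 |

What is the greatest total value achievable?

Rank by value-to-size ratio: Search 47/5≈9.4, Social 59/16≈3.69, Influencer 37/16≈2.31, Outdoor 8/5≈1.6.
Search: take in full, 5 $ for value 47 → 8 left.
8 $ left: a 8/16 share of Social gives 59×8/16 = 29.5.
Total value = 76.5.

76.5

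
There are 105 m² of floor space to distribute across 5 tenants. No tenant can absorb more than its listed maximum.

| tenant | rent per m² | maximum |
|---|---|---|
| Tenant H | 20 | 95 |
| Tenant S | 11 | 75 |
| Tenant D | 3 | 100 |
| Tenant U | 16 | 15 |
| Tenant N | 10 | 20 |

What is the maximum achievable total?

2060

Highest rent per m² first: Tenant H 20 > Tenant U 16 > Tenant S 11 > Tenant N 10 > Tenant D 3.
Tenant H takes 95 to reach its cap of 95 → 10 left.
Only 10 left; Tenant U takes them to reach 10.
Total = 20×95 + 16×10 = 2060.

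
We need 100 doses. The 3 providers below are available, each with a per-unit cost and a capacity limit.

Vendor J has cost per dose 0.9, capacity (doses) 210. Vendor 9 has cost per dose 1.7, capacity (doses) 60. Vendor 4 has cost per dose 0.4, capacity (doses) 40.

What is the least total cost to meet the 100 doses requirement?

Fill from the cheapest provider first.
Vendor 4 at 0.4: take all 40 doses → 60 still needed.
Vendor J (0.9): take the remaining 60 → done.
Vendor 9: unused.
Cost = 40×0.4 + 60×0.9 = 70.

70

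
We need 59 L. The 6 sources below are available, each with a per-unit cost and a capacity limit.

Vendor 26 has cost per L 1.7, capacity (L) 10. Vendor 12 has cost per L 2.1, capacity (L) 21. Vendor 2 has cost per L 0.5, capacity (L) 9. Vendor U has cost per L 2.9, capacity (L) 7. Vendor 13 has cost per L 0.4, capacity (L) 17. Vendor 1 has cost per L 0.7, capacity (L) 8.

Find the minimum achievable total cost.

Cheapest first:
Take 17 from Vendor 13 at 0.4 ; need 42 more.
Take 9 from Vendor 2 at 0.5 ; need 33 more.
Vendor 1 at 0.7: take all 8 L ; 25 still needed.
Vendor 26 (1.7): use full 10 ; 15 L to go.
Vendor 12 (2.1): take the remaining 15 ; done.
Vendor U: unused.
Cost = 17×0.4 + 9×0.5 + 8×0.7 + 10×1.7 + 15×2.1 = 65.4.

65.4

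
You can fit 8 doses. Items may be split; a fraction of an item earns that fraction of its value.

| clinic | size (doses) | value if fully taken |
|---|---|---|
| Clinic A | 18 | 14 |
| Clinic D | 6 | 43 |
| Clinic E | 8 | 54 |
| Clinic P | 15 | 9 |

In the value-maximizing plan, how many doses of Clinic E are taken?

2

Sort by value density: Clinic D 43/6≈7.17, Clinic E 54/8≈6.75, Clinic A 14/18≈0.778, Clinic P 9/15≈0.6.
Clinic D: take in full, 6 doses for value 43 → 2 left.
Fill the last 2 doses with part of Clinic E: 2/8 of it earns 13.5.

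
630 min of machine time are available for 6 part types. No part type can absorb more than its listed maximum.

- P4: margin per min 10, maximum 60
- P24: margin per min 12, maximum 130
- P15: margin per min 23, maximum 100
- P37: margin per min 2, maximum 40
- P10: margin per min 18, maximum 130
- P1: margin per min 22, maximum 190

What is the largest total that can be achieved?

11020

Rank by margin per min: P15 23 > P1 22 > P10 18 > P24 12 > P4 10 > P37 2.
P15 takes 100 to reach its cap of 100 → 530 left.
P1 takes 190 to reach its cap of 190 → 340 left.
P10: +130 to 130 (cap) → 210 left.
P24 takes 130 to reach its cap of 130 → 80 left.
Give P4 60 to hit its cap of 60 → 20 left.
Only 20 left; P37 takes them to reach 20.
Total = 10×60 + 12×130 + 23×100 + 2×20 + 18×130 + 22×190 = 11020.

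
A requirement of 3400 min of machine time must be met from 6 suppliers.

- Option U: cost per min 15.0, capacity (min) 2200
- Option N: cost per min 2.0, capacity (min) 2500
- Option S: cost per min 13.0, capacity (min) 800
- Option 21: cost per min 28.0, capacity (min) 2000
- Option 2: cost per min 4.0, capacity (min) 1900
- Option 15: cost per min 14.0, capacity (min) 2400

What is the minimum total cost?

Fill from the cheapest supplier first.
Option N (2.0): use full 2500 ; 900 min to go.
Take 900 from Option 2 at 4.0 to finish.
Option S, Option 15, Option U, Option 21: unused.
Cost = 2500×2.0 + 900×4.0 = 8600.

8600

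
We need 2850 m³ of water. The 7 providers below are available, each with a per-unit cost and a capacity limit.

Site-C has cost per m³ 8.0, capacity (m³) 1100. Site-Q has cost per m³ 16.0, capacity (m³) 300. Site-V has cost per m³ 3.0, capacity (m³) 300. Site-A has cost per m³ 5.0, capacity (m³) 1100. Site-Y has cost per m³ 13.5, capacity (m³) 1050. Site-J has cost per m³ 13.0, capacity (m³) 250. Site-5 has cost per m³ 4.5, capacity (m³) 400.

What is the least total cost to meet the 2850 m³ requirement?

16600

Cheapest first:
Take 300 from Site-V at 3.0 ; need 2550 more.
Site-5 at 4.5: take all 400 m³ ; 2150 still needed.
Take 1100 from Site-A at 5.0 ; need 1050 more.
Site-C (8.0): take the remaining 1050 ; done.
Site-J, Site-Y, Site-Q: unused.
Cost = 300×3.0 + 400×4.5 + 1100×5.0 + 1050×8.0 = 16600.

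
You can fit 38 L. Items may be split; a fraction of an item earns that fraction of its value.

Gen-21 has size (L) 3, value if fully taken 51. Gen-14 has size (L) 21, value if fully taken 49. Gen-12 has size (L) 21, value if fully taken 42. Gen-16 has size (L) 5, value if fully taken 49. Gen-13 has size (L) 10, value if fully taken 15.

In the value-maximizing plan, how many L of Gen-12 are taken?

9

Best value per unit of size first: Gen-21 51/3≈17, Gen-16 49/5≈9.8, Gen-14 49/21≈2.33, Gen-12 42/21≈2, Gen-13 15/10≈1.5.
Take all of Gen-21 (3 L, value 51) ; 35 L left.
All 5 L of Gen-16 fit (value 49) ; 30 remain.
All 21 L of Gen-14 fit (value 49) ; 9 remain.
9 L left: a 9/21 share of Gen-12 gives 42×9/21 = 18.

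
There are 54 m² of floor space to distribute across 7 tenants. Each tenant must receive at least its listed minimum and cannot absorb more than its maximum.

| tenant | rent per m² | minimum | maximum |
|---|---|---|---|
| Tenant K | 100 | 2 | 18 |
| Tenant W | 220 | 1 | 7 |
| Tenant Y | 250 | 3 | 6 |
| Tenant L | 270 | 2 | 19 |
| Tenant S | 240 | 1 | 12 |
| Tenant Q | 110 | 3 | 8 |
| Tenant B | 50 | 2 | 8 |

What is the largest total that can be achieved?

12010

Meeting every minimum uses 2+1+3+2+1+3+2 = 14 m², leaving 40.
Order the tenants by rent per m²: Tenant L 270 > Tenant Y 250 > Tenant S 240 > Tenant W 220 > Tenant Q 110 > Tenant K 100 > Tenant B 50.
Tenant L: +17 to 19 (cap) → 23 left.
Tenant Y: +3 to 6 (cap) → 20 left.
Give Tenant S 11 more to hit its cap of 12 → 9 left.
Tenant W: +6 to 7 (cap) → 3 left.
Tenant Q: +3 (room for 5) → 6. Pool exhausted.
Total = 100×2 + 220×7 + 250×6 + 270×19 + 240×12 + 110×6 + 50×2 = 12010.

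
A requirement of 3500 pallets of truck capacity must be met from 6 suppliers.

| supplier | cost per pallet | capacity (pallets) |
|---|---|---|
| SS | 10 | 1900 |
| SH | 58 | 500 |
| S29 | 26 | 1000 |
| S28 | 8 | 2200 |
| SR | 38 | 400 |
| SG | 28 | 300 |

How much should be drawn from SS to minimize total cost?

Use suppliers in increasing cost order.
S28 at 8: take all 2200 pallets — 1300 still needed.
SS at 10: take 1300 of its 1900 — requirement met.
S29, SG, SR, SH: unused.

1300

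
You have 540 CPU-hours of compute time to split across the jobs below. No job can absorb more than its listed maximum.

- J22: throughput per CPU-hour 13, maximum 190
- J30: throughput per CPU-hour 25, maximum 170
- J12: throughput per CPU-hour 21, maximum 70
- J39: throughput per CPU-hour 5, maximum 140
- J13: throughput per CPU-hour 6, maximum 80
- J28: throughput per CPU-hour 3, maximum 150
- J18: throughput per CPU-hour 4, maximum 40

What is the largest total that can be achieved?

Order the jobs by throughput per CPU-hour: J30 25 > J12 21 > J22 13 > J13 6 > J39 5 > J18 4 > J28 3.
J30 takes 170 to reach its cap of 170 ; 370 left.
Give J12 70 to hit its cap of 70 ; 300 left.
J22 takes 190 to reach its cap of 190 ; 110 left.
Give J13 80 to hit its cap of 80 ; 30 left.
J39 has room for 140 but only 30 remain, so it gets 30.
Total = 13×190 + 25×170 + 21×70 + 5×30 + 6×80 = 8820.

8820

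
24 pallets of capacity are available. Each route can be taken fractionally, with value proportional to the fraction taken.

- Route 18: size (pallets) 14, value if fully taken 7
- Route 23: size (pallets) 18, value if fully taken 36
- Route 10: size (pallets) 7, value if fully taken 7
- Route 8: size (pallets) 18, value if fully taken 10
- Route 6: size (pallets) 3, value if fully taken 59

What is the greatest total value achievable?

98

Best value per unit of size first: Route 6 59/3≈19.7, Route 23 36/18≈2, Route 10 7/7≈1, Route 8 10/18≈0.556, Route 18 7/14≈0.5.
Take all of Route 6 (3 pallets, value 59) ; 21 pallets left.
All 18 pallets of Route 23 fit (value 36) ; 3 remain.
Only 3 pallets remain; take 3/7 of Route 10 for value 7×3/7 = 3.
Total value = 98.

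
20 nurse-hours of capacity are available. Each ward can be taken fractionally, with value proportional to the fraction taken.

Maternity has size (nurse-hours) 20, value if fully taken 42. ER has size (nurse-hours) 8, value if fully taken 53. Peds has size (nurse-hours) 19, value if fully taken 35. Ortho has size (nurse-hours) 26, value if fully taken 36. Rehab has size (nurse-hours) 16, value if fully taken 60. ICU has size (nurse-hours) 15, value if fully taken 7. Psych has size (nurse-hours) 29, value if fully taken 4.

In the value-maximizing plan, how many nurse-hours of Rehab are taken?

Best value per unit of size first: ER 53/8≈6.62, Rehab 60/16≈3.75, Maternity 42/20≈2.1, Peds 35/19≈1.84, Ortho 36/26≈1.38, ICU 7/15≈0.467, Psych 4/29≈0.138.
Take all of ER (8 nurse-hours, value 53) → 12 nurse-hours left.
Fill the last 12 nurse-hours with part of Rehab: 12/16 of it earns 45.

12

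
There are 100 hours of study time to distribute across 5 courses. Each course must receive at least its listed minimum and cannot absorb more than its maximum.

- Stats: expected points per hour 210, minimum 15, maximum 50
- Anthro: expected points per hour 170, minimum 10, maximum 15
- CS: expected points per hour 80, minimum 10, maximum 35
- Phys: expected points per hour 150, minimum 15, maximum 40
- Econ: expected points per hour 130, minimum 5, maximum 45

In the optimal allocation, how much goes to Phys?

20

Meeting every minimum uses 15+10+10+15+5 = 55 hours, leaving 45.
Rank by expected points per hour: Stats 210 > Anthro 170 > Phys 150 > Econ 130 > CS 80.
Stats takes 35 more to reach its cap of 50 ; 10 left.
Anthro: +5 to 15 (cap) ; 5 left.
Phys has room for 25 more but only 5 remain, so it gets 20.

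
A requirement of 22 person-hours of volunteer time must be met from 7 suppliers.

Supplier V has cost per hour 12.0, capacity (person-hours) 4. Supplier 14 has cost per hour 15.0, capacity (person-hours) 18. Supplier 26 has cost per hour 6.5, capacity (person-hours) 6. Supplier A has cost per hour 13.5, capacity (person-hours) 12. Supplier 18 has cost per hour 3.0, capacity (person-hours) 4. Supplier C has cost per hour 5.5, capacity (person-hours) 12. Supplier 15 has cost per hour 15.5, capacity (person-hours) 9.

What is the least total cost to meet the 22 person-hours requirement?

117

Use suppliers in increasing cost order.
Take 4 from Supplier 18 at 3.0 — need 18 more.
Supplier C at 5.5: take all 12 person-hours — 6 still needed.
Supplier 26 (6.5): use full 6 — 0 person-hours to go.
Supplier V, Supplier A, Supplier 14, Supplier 15: unused.
Cost = 4×3.0 + 12×5.5 + 6×6.5 = 117.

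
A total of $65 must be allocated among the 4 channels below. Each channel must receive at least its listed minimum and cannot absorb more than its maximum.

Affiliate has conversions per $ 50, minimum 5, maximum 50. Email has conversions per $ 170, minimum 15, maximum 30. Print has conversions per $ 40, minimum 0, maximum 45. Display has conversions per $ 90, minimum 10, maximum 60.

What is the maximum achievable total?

Meeting every minimum uses 5+15+0+10 = 30 $, leaving 35.
Rank by conversions per $: Email 170 > Display 90 > Affiliate 50 > Print 40.
Give Email 15 more to hit its cap of 30 ; 20 left.
Only 20 left; Display takes them to reach 30.
Total = 50×5 + 170×30 + 90×30 = 8050.

8050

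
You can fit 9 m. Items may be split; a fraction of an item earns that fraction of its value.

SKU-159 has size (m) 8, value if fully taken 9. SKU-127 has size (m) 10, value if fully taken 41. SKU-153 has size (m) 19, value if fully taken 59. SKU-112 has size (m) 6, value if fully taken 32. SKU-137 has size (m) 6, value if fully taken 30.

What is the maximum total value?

47

Best value per unit of size first: SKU-112 32/6≈5.33, SKU-137 30/6≈5, SKU-127 41/10≈4.1, SKU-153 59/19≈3.11, SKU-159 9/8≈1.12.
Take all of SKU-112 (6 m, value 32) — 3 m left.
Fill the last 3 m with part of SKU-137: 3/6 of it earns 15.
Total value = 47.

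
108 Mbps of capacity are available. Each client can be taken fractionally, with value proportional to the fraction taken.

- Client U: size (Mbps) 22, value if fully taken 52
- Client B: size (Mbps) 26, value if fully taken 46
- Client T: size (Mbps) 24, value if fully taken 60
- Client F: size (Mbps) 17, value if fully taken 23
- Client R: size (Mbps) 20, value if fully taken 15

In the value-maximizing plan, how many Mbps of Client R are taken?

19

Rank by value-to-size ratio: Client T 60/24≈2.5, Client U 52/22≈2.36, Client B 46/26≈1.77, Client F 23/17≈1.35, Client R 15/20≈0.75.
Client T: take in full, 24 Mbps for value 60 → 84 left.
All 22 Mbps of Client U fit (value 52) → 62 remain.
Client B: take in full, 26 Mbps for value 46 → 36 left.
Take all of Client F (17 Mbps, value 23) → 19 Mbps left.
19 Mbps left: a 19/20 share of Client R gives 15×19/20 = 14.25.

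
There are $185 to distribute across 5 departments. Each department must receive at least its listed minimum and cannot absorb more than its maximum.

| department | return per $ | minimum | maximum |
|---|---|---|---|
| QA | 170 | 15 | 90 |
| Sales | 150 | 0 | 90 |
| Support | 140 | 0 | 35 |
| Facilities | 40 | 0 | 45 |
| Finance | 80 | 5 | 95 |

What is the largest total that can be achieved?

29200

Meeting every minimum uses 15+0+0+0+5 = 20 $, leaving 165.
Order the departments by return per $: QA 170 > Sales 150 > Support 140 > Finance 80 > Facilities 40.
Give QA 75 more to hit its cap of 90 ; 90 left.
Give Sales 90 more to hit its cap of 90 ; 0 left.
Total = 170×90 + 150×90 + 80×5 = 29200.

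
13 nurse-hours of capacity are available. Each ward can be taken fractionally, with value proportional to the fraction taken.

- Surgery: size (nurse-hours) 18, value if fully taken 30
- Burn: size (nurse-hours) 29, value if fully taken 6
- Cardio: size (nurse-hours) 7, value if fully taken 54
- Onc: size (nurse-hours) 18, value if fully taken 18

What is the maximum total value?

64

Best value per unit of size first: Cardio 54/7≈7.71, Surgery 30/18≈1.67, Onc 18/18≈1, Burn 6/29≈0.207.
Cardio: take in full, 7 nurse-hours for value 54 ; 6 left.
Fill the last 6 nurse-hours with part of Surgery: 6/18 of it earns 10.
Total value = 64.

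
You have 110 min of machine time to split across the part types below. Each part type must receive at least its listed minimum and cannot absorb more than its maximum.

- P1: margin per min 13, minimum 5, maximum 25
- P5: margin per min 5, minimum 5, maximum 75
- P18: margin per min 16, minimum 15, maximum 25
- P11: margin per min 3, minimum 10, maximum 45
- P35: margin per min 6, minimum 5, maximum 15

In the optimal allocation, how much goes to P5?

35

Meeting every minimum uses 5+5+15+10+5 = 40 min, leaving 70.
Highest margin per min first: P18 16 > P1 13 > P35 6 > P5 5 > P11 3.
Give P18 10 more to hit its cap of 25 — 60 left.
P1 takes 20 more to reach its cap of 25 — 40 left.
P35 takes 10 more to reach its cap of 15 — 30 left.
P5: +30 (room for 70) → 35. Pool exhausted.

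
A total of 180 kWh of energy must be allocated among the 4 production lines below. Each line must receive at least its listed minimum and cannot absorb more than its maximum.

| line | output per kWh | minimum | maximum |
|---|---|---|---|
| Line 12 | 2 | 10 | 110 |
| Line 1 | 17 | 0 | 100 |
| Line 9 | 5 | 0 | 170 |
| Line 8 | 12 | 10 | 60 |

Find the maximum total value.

2490

Meeting every minimum uses 10+0+0+10 = 20 kWh, leaving 160.
Order the production lines by output per kWh: Line 1 17 > Line 8 12 > Line 9 5 > Line 12 2.
Line 1: +100 to 100 (cap) ; 60 left.
Line 8 takes 50 more to reach its cap of 60 ; 10 left.
Only 10 left; Line 9 takes them to reach 10.
Total = 2×10 + 17×100 + 5×10 + 12×60 = 2490.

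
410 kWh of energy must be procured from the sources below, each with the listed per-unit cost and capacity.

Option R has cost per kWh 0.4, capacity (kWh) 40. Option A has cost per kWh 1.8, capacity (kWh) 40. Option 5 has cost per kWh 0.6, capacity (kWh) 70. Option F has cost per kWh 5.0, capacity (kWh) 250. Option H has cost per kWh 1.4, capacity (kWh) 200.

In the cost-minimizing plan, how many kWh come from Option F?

Fill from the cheapest source first.
Take 40 from Option R at 0.4 → need 370 more.
Option 5 (0.6): use full 70 → 300 kWh to go.
Take 200 from Option H at 1.4 → need 100 more.
Take 40 from Option A at 1.8 → need 60 more.
Option F (5.0): take the remaining 60 → done.

60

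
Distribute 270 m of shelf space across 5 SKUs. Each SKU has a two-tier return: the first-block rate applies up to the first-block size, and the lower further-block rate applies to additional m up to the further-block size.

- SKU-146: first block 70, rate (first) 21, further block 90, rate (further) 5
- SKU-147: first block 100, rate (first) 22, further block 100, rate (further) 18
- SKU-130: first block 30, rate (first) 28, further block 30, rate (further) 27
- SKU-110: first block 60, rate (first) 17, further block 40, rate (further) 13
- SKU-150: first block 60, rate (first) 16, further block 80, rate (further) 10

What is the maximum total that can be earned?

Rank every tier by rate: SKU-130/tier1 28 > SKU-130/tier2 27 > SKU-147/tier1 22 > SKU-146/tier1 21 > SKU-147/tier2 18 > SKU-110/tier1 17 > SKU-150/tier1 16 > SKU-110/tier2 13 > SKU-150/tier2 10 > SKU-146/tier2 5.
SKU-130 tier1 at 28: fill all 30 ; 240 left.
Fill SKU-130 tier2 block (30 at 27) ; 210 left.
Fill SKU-147 tier1 block (100 at 22) ; 110 left.
SKU-146/tier1 (21): +70 ; 40 left.
SKU-147 tier2 at 18: only 40 left, fill 40.
Total = 28×30 + 27×30 + 22×100 + 21×70 + 18×40 = 6040.

6040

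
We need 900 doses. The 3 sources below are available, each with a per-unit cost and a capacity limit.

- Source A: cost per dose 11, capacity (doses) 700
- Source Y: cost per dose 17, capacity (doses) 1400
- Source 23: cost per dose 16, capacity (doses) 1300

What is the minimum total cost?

10900

Fill from the cheapest source first.
Source A at 11: take all 700 doses — 200 still needed.
Take 200 from Source 23 at 16 to finish.
Source Y: unused.
Cost = 700×11 + 200×16 = 10900.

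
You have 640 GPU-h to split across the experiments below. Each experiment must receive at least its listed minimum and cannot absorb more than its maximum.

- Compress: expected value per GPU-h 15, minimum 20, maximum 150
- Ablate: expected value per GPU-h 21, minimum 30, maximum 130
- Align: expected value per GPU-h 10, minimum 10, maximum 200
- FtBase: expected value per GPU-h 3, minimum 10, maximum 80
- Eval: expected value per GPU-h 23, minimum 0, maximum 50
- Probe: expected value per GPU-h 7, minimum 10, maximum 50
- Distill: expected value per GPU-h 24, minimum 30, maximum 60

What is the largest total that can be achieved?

Meeting every minimum uses 20+30+10+10+0+10+30 = 110 GPU-h, leaving 530.
Highest expected value per GPU-h first: Distill 24 > Eval 23 > Ablate 21 > Compress 15 > Align 10 > Probe 7 > FtBase 3.
Distill takes 30 more to reach its cap of 60 → 500 left.
Give Eval 50 more to hit its cap of 50 → 450 left.
Ablate takes 100 more to reach its cap of 130 → 350 left.
Give Compress 130 more to hit its cap of 150 → 220 left.
Align: +190 to 200 (cap) → 30 left.
Probe: +30 (room for 40) → 40. Pool exhausted.
Total = 15×150 + 21×130 + 10×200 + 3×10 + 23×50 + 7×40 + 24×60 = 9880.

9880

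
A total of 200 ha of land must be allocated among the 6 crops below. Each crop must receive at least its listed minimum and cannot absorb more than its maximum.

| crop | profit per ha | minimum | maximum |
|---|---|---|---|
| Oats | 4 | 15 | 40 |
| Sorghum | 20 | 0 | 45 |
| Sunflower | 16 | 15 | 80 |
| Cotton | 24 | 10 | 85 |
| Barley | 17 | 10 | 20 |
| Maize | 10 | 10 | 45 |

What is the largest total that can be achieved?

3840

Meeting every minimum uses 15+0+15+10+10+10 = 60 ha, leaving 140.
Order the crops by profit per ha: Cotton 24 > Sorghum 20 > Barley 17 > Sunflower 16 > Maize 10 > Oats 4.
Cotton: +75 to 85 (cap) ; 65 left.
Sorghum takes 45 more to reach its cap of 45 ; 20 left.
Barley: +10 to 20 (cap) ; 10 left.
Sunflower has room for 65 more but only 10 remain, so it gets 25.
Total = 4×15 + 20×45 + 16×25 + 24×85 + 17×20 + 10×10 = 3840.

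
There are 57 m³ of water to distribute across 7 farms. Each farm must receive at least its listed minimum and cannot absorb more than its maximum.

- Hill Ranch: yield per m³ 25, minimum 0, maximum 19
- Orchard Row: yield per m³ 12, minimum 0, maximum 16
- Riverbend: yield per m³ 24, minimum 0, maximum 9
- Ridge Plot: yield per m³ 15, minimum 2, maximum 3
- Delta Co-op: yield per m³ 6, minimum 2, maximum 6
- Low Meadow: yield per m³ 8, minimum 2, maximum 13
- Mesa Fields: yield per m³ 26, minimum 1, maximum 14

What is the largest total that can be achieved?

1224

Meeting every minimum uses 0+0+0+2+2+2+1 = 7 m³, leaving 50.
Highest yield per m³ first: Mesa Fields 26 > Hill Ranch 25 > Riverbend 24 > Ridge Plot 15 > Orchard Row 12 > Low Meadow 8 > Delta Co-op 6.
Mesa Fields takes 13 more to reach its cap of 14 → 37 left.
Give Hill Ranch 19 more to hit its cap of 19 → 18 left.
Give Riverbend 9 more to hit its cap of 9 → 9 left.
Ridge Plot: +1 to 3 (cap) → 8 left.
Orchard Row: +8 (room for 16) → 8. Pool exhausted.
Total = 25×19 + 12×8 + 24×9 + 15×3 + 6×2 + 8×2 + 26×14 = 1224.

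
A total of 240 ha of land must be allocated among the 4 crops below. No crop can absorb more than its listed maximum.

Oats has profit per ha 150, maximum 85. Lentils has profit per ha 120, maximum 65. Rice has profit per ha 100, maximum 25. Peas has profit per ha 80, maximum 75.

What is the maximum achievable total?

28250

Rank by profit per ha: Oats 150 > Lentils 120 > Rice 100 > Peas 80.
Oats: +85 to 85 (cap) — 155 left.
Give Lentils 65 to hit its cap of 65 — 90 left.
Rice: +25 to 25 (cap) — 65 left.
Peas: +65 (room for 75) → 65. Pool exhausted.
Total = 150×85 + 120×65 + 100×25 + 80×65 = 28250.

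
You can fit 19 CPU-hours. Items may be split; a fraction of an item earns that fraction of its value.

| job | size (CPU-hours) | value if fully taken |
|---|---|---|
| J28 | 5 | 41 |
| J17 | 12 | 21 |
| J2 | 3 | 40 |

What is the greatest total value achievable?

100.25

Best value per unit of size first: J2 40/3≈13.3, J28 41/5≈8.2, J17 21/12≈1.75.
J2: take in full, 3 CPU-hours for value 40 — 16 left.
J28: take in full, 5 CPU-hours for value 41 — 11 left.
Only 11 CPU-hours remain; take 11/12 of J17 for value 21×11/12 = 19.25.
Total value = 100.25.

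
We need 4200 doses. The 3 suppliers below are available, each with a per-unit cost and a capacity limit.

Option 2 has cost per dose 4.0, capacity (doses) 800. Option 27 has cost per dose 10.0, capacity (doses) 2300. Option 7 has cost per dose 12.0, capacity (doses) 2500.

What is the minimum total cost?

39400

Cheapest first:
Take 800 from Option 2 at 4.0 ; need 3400 more.
Option 27 (10.0): use full 2300 ; 1100 doses to go.
Option 7 at 12.0: take 1100 of its 2500 ; requirement met.
Cost = 800×4.0 + 2300×10.0 + 1100×12.0 = 39400.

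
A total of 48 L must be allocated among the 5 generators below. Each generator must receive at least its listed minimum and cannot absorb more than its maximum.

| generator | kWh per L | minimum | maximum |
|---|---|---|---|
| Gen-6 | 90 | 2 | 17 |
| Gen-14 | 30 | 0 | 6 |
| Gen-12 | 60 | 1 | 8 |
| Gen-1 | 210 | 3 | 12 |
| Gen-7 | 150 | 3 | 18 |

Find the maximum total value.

6810

Meeting every minimum uses 2+0+1+3+3 = 9 L, leaving 39.
Order the generators by kWh per L: Gen-1 210 > Gen-7 150 > Gen-6 90 > Gen-12 60 > Gen-14 30.
Give Gen-1 9 more to hit its cap of 12 → 30 left.
Gen-7: +15 to 18 (cap) → 15 left.
Give Gen-6 15 more to hit its cap of 17 → 0 left.
Total = 90×17 + 60×1 + 210×12 + 150×18 = 6810.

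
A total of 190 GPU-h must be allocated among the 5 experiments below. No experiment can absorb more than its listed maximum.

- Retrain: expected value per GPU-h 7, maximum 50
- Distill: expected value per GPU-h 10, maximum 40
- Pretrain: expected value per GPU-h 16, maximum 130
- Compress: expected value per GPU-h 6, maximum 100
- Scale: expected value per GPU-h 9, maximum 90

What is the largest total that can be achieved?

2660

Highest expected value per GPU-h first: Pretrain 16 > Distill 10 > Scale 9 > Retrain 7 > Compress 6.
Pretrain takes 130 to reach its cap of 130 → 60 left.
Give Distill 40 to hit its cap of 40 → 20 left.
Scale: +20 (room for 90) → 20. Pool exhausted.
Total = 10×40 + 16×130 + 9×20 = 2660.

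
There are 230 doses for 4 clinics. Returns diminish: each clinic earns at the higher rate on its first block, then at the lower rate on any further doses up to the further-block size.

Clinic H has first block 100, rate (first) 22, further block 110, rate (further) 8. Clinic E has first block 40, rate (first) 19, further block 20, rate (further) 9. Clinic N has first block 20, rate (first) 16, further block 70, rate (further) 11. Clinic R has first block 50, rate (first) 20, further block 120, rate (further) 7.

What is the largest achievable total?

Order all 8 blocks by rate: Clinic H/first 22 > Clinic R/first 20 > Clinic E/first 19 > Clinic N/first 16 > Clinic N/second 11 > Clinic E/second 9 > Clinic H/second 8 > Clinic R/second 7.
Clinic H first at 22: fill all 100 — 130 left.
Clinic R first at 20: fill all 50 — 80 left.
Clinic E/first (19): +40 — 40 left.
Fill Clinic N first block (20 at 16) — 20 left.
20 remain; put them into Clinic N second at 11.
Total = 22×100 + 20×50 + 19×40 + 16×20 + 11×20 = 4500.

4500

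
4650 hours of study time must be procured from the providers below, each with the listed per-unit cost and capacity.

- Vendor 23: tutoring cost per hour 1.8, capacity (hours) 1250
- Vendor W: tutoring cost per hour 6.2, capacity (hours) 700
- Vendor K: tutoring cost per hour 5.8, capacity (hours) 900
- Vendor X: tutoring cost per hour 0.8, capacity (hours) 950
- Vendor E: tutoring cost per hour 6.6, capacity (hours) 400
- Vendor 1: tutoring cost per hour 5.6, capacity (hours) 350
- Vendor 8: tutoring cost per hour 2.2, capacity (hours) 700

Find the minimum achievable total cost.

14830

Cheapest first:
Vendor X at 0.8: take all 950 hours — 3700 still needed.
Vendor 23 (1.8): use full 1250 — 2450 hours to go.
Vendor 8 (2.2): use full 700 — 1750 hours to go.
Vendor 1 (5.6): use full 350 — 1400 hours to go.
Vendor K (5.8): use full 900 — 500 hours to go.
Take 500 from Vendor W at 6.2 to finish.
Vendor E: unused.
Cost = 950×0.8 + 1250×1.8 + 700×2.2 + 350×5.6 + 900×5.8 + 500×6.2 = 14830.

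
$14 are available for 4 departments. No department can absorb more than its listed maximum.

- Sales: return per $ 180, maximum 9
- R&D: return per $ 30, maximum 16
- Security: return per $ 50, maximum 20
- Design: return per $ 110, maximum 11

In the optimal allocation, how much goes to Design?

5

Order the departments by return per $: Sales 180 > Design 110 > Security 50 > R&D 30.
Sales takes 9 to reach its cap of 9 — 5 left.
Design has room for 11 but only 5 remain, so it gets 5.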